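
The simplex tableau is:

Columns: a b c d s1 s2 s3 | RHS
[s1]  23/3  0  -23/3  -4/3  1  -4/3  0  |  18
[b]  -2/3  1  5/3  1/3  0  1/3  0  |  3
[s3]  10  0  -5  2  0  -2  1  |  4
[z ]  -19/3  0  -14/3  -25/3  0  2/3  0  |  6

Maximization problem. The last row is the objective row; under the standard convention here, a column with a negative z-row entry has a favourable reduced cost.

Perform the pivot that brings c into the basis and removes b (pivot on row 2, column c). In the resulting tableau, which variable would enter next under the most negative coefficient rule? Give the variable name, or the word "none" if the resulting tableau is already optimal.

a

Pivot element 5/3. New z-row = old z-row − (-14/3)·(row 2/(5/3)).
Updated z-row coefficients: a: -41/5, b: 14/5, c: 0, d: -37/5, s1: 0, s2: 8/5, s3: 0.
The most negative is -41/5 in column a, so a would enter next.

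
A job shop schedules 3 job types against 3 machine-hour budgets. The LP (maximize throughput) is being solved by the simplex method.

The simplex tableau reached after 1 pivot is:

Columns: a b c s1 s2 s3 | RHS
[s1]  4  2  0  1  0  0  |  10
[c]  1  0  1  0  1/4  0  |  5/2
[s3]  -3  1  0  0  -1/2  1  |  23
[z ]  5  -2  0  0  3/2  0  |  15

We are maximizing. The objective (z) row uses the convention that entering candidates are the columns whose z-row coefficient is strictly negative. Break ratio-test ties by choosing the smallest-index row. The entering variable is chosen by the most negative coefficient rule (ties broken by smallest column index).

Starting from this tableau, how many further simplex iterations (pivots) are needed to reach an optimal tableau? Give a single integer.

pivot: b in, s1 out → z = 25
No improving column remains; optimal.

1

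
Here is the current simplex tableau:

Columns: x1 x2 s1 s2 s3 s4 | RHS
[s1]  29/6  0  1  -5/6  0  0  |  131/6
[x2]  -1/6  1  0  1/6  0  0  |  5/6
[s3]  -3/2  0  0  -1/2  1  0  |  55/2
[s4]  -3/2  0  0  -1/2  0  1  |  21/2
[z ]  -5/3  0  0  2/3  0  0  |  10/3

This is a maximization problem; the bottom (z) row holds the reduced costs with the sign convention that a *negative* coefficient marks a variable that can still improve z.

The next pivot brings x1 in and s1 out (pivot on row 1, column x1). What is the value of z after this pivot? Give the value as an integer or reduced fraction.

315/29

Minimum ratio for x1: (131/6)/(29/6) = 131/29.
z changes by −(z-row coeff of x1)·ratio = −(-5/3)·(131/29) = 655/87.
New z = 10/3 + (655/87) = 315/29.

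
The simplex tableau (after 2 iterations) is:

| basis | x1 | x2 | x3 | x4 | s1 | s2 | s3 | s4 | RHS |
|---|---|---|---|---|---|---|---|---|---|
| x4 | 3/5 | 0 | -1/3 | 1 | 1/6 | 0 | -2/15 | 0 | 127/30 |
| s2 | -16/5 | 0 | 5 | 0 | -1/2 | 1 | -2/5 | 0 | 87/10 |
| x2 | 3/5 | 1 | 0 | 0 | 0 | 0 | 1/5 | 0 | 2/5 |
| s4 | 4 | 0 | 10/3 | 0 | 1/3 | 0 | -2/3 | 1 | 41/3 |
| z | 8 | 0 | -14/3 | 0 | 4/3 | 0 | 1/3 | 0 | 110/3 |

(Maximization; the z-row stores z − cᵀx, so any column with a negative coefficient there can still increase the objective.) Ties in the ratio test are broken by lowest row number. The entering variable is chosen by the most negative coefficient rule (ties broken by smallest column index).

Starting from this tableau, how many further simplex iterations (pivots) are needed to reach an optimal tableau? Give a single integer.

pivot: x3 in, s2 out → z = 3359/75
pivot: s3 in, x2 out → z = 673/15
No improving column remains; optimal.

2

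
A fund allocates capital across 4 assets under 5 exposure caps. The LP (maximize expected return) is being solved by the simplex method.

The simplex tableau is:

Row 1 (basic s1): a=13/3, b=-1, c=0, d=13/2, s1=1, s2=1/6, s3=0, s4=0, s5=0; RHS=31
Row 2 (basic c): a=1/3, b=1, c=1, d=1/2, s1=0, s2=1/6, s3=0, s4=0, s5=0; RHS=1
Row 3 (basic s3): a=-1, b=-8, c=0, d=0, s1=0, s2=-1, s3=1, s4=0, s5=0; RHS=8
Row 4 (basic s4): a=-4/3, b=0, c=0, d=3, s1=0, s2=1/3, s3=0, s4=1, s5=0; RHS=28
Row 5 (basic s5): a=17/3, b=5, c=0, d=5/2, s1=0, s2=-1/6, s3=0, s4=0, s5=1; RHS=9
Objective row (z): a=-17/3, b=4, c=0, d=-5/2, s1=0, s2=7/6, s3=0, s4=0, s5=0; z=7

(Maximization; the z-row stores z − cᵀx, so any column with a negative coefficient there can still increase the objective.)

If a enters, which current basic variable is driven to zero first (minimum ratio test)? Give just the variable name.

Ratios: row 1 (s1): 31/(13/3) = 93/13; row 2 (c): 1/(1/3) = 3; row 3 (s3): entry -1 ≤ 0, skip; row 4 (s4): entry -4/3 ≤ 0, skip; row 5 (s5): 9/(17/3) = 27/17.
Minimum ratio 27/17 is in the s5 row, so s5 leaves.

s5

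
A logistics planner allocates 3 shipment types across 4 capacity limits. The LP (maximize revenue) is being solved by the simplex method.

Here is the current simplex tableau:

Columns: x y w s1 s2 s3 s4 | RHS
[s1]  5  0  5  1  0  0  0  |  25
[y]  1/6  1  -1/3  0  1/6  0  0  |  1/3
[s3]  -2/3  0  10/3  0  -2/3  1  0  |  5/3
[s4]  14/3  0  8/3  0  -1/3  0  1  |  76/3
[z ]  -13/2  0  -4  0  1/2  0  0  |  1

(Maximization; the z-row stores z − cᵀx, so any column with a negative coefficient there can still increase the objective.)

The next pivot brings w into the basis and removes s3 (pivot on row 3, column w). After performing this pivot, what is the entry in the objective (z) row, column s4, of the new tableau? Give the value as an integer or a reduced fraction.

0

Pivot element is row 3, column w: 10/3.
Normalize row 3: new (row 3, s4) = 0/(10/3) = 0.
z-row ← z-row − (-4)·(new row 3): 0 − (-4)·0 = 0.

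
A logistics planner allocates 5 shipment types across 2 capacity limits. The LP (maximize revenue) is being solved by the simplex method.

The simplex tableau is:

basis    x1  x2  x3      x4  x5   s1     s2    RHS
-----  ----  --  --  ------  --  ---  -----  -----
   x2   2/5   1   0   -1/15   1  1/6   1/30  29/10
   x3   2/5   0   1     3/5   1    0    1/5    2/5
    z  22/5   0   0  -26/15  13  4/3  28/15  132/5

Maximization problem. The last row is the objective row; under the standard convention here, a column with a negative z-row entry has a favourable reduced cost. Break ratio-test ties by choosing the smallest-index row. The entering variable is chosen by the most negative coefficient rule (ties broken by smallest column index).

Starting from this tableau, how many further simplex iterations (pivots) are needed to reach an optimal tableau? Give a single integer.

1

pivot: x4 in, x3 out → z = 248/9
No improving column remains; optimal.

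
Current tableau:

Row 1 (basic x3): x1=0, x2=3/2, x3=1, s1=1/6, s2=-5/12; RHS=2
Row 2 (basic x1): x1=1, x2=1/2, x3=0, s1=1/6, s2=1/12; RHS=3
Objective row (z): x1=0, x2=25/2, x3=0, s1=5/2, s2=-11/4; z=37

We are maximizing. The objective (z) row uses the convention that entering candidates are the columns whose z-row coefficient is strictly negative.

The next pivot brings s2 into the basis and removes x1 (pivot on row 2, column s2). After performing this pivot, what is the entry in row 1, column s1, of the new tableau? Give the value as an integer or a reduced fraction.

1

Pivot element is row 2, column s2: 1/12.
Normalize row 2: new (row 2, s1) = (1/6)/(1/12) = 2.
row 1 ← row 1 − (-5/12)·(new row 2): 1/6 − (-5/12)·2 = 1.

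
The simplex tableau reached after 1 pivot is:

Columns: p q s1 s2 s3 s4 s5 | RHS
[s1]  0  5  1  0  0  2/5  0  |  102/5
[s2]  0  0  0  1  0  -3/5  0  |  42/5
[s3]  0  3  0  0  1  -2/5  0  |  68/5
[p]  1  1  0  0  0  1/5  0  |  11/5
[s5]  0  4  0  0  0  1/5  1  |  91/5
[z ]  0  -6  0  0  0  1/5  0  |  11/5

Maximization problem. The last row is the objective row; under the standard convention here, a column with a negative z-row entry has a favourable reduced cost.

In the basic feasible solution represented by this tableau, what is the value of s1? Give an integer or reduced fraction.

s1 is basic (row 1); its value is the RHS of that row: 102/5.

102/5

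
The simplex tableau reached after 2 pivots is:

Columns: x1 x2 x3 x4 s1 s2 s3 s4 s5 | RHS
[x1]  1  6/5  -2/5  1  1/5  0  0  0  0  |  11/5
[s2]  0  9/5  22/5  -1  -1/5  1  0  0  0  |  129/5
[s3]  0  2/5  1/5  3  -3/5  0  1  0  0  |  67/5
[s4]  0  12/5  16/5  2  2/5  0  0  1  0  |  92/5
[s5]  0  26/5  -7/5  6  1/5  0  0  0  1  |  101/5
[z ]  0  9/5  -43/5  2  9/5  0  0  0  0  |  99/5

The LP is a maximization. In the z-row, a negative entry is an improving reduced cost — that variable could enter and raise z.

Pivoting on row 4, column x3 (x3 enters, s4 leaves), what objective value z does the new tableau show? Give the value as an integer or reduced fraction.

Minimum ratio for x3: (92/5)/(16/5) = 23/4.
z changes by −(z-row coeff of x3)·ratio = −(-43/5)·(23/4) = 989/20.
New z = 99/5 + (989/20) = 277/4.

277/4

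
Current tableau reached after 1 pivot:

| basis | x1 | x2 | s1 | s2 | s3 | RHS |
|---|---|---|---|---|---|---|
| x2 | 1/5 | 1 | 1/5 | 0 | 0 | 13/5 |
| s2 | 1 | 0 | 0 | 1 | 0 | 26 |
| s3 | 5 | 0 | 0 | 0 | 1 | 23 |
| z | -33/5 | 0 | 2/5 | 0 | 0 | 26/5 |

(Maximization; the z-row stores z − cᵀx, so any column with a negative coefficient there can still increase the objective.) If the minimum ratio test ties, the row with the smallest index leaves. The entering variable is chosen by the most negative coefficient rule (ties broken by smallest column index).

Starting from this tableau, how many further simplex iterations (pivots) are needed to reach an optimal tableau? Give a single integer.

pivot: x1 in, s3 out → z = 889/25
No improving column remains; optimal.

1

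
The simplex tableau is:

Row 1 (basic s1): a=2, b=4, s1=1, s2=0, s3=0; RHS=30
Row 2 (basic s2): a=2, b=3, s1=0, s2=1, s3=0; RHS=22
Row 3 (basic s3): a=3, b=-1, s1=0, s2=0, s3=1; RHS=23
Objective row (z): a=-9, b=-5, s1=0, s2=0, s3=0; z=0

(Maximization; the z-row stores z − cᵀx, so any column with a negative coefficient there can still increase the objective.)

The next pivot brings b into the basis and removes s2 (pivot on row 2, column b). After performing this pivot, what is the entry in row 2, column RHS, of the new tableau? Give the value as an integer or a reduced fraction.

22/3

Pivot element is row 2, column b: 3.
Normalize row 2: new (row 2, RHS) = 22/3 = 22/3.
Row 2 is the pivot row, so the entry is 22/3.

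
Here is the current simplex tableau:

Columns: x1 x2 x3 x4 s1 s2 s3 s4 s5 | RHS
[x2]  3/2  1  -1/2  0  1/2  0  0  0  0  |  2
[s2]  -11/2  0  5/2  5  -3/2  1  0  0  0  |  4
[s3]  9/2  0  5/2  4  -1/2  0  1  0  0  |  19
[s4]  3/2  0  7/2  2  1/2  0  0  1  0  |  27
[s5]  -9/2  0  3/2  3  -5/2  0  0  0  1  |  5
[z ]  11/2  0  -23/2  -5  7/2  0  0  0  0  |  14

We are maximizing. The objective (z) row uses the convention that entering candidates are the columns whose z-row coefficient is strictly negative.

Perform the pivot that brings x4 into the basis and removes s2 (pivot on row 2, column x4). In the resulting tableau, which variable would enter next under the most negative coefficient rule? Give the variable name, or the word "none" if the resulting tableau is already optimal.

Pivot element 5. New z-row = old z-row − (-5)·(row 2/5).
Updated z-row coefficients: x1: 0, x2: 0, x3: -9, x4: 0, s1: 2, s2: 1, s3: 0, s4: 0, s5: 0.
The most negative is -9 in column x3, so x3 would enter next.

x3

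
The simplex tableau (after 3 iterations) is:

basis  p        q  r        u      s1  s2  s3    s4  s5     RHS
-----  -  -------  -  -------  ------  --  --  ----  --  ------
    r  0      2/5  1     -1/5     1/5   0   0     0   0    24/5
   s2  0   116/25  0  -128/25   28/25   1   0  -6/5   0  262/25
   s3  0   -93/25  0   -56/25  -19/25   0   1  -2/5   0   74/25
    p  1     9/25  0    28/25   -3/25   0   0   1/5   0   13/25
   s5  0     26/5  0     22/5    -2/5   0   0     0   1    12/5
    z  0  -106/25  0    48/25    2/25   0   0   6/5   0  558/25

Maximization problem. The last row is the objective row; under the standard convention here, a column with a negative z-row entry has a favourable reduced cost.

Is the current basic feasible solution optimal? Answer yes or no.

no

Column q has objective-row coefficient -106/25, which is negative; an improving pivot exists, so not yet optimal.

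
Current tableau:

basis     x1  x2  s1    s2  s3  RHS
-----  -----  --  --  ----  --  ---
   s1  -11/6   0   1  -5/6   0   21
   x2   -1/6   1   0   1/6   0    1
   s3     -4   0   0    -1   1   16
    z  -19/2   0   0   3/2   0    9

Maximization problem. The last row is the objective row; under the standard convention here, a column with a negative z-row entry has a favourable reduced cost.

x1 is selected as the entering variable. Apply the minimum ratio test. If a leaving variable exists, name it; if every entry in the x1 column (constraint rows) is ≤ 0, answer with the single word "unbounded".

x1-column entries: row 1: -11/6, row 2: -1/6, row 3: -4. All ≤ 0, so x1 can increase without bound; the LP is unbounded in this direction.

unbounded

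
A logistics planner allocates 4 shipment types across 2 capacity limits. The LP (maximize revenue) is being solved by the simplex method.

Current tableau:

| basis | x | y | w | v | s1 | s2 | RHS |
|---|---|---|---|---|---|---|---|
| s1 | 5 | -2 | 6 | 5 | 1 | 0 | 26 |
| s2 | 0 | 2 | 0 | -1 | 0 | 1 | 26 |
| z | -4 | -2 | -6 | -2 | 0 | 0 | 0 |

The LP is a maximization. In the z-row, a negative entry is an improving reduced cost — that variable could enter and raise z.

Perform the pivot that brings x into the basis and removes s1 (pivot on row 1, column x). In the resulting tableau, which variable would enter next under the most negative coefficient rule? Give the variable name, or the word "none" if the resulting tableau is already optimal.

Pivot element 5. New z-row = old z-row − (-4)·(row 1/5).
Updated z-row coefficients: x: 0, y: -18/5, w: -6/5, v: 2, s1: 4/5, s2: 0.
The most negative is -18/5 in column y, so y would enter next.

y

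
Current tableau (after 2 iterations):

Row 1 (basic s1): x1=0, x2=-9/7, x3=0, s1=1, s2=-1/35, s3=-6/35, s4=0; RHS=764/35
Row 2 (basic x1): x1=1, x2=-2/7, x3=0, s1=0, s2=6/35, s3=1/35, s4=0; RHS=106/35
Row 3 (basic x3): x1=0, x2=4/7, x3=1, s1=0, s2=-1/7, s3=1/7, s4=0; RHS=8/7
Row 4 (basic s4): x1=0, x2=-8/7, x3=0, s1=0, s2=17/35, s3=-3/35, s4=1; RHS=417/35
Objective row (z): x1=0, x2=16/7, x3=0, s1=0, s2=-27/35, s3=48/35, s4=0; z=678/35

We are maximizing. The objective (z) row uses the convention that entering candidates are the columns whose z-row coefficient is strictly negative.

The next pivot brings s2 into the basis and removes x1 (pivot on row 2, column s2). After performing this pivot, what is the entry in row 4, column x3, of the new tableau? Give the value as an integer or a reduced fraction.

0

Pivot element is row 2, column s2: 6/35.
Normalize row 2: new (row 2, x3) = 0/(6/35) = 0.
row 4 ← row 4 − (17/35)·(new row 2): 0 − (17/35)·0 = 0.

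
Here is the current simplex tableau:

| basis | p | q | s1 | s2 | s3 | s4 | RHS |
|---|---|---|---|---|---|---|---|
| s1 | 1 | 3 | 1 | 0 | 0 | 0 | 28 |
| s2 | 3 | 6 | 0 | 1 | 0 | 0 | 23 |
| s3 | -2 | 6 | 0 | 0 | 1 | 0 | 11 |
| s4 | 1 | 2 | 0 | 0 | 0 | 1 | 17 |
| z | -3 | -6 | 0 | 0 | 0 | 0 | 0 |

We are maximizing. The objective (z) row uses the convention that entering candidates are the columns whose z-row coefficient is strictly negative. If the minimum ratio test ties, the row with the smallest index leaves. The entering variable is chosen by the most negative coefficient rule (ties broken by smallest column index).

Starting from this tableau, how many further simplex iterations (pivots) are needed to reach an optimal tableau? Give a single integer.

pivot: q in, s3 out → z = 11
pivot: p in, s2 out → z = 23
No improving column remains; optimal.

2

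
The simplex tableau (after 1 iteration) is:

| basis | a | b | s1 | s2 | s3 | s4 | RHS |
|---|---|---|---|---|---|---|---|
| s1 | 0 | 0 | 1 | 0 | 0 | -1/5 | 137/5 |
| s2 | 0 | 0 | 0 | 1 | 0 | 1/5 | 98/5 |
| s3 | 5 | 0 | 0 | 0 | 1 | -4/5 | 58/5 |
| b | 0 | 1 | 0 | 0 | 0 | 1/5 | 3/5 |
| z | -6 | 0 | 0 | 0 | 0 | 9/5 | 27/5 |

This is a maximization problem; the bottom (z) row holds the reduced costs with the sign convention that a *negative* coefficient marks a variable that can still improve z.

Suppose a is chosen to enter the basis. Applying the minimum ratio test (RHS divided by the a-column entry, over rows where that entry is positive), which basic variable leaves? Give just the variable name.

s3

Ratios: row 1 (s1): entry 0 ≤ 0, skip; row 2 (s2): entry 0 ≤ 0, skip; row 3 (s3): (58/5)/5 = 58/25; row 4 (b): entry 0 ≤ 0, skip.
Minimum ratio 58/25 is in the s3 row, so s3 leaves.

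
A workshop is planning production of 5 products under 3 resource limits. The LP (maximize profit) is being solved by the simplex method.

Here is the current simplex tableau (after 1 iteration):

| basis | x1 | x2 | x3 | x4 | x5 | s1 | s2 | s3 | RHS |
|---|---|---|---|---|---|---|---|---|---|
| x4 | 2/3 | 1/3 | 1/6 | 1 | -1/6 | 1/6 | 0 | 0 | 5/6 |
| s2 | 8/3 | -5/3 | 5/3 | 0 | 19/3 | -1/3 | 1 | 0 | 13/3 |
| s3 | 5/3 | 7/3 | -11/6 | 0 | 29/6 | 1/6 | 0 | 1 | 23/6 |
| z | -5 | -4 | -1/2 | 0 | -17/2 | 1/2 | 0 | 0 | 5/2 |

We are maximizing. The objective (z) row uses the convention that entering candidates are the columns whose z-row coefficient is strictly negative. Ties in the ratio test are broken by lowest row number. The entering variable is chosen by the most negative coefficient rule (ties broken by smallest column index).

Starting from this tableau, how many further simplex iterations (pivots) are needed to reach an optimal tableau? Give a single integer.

pivot: x5 in, s2 out → z = 158/19
pivot: x2 in, s3 out → z = 1264/137
pivot: x3 in, x4 out → z = 344/21
No improving column remains; optimal.

3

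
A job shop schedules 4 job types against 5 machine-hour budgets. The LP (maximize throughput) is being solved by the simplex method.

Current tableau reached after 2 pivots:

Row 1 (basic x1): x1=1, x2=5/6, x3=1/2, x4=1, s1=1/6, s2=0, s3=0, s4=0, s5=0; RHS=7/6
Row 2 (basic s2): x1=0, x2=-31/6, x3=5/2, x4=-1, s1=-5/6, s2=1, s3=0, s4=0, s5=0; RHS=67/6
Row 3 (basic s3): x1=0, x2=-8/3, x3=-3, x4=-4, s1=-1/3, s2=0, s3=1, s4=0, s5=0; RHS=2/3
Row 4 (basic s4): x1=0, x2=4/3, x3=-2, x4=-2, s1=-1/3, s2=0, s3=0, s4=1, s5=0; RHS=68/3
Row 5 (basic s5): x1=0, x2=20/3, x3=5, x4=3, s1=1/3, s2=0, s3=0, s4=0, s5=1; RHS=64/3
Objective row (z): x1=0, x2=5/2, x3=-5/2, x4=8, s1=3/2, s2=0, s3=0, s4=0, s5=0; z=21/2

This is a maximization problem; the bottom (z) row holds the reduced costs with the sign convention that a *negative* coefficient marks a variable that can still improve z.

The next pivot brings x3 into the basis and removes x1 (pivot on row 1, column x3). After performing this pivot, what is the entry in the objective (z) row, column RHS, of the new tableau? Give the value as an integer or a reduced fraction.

Pivot element is row 1, column x3: 1/2.
Normalize row 1: new (row 1, RHS) = (7/6)/(1/2) = 7/3.
z-row ← z-row − (-5/2)·(new row 1): 21/2 − (-5/2)·(7/3) = 49/3.

49/3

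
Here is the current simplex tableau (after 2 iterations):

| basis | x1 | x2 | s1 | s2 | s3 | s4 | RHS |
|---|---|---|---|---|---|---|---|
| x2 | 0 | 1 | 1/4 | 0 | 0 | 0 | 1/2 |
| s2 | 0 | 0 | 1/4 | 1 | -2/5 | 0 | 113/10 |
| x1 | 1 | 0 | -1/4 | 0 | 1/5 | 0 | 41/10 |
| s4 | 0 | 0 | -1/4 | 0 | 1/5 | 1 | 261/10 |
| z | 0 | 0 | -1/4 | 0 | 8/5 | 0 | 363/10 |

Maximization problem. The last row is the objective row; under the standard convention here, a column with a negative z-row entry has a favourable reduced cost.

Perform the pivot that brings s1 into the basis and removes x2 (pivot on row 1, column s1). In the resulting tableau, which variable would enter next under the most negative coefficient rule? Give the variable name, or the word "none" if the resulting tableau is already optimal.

Pivot element 1/4. New z-row = old z-row − (-1/4)·(row 1/(1/4)).
Updated z-row coefficients: x1: 0, x2: 1, s1: 0, s2: 0, s3: 8/5, s4: 0.
No coefficient is strictly negative; the tableau after this pivot is optimal.

none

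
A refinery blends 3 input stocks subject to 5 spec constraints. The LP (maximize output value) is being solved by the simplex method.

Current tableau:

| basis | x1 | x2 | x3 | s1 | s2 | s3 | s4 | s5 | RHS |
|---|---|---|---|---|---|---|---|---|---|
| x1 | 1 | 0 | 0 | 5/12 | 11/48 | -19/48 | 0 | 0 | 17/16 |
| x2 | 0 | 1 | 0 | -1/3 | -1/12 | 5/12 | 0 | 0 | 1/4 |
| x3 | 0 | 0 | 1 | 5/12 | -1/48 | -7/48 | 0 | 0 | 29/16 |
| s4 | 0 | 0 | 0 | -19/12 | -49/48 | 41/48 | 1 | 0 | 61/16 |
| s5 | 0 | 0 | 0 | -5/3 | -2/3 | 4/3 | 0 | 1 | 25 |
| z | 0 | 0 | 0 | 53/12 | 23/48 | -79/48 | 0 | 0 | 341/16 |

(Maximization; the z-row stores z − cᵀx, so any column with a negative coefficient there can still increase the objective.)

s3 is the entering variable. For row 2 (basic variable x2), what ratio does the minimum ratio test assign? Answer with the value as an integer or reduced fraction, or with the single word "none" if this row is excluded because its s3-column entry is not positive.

Ratio = RHS / (s3 entry) = (1/4) / (5/12) = 3/5.

3/5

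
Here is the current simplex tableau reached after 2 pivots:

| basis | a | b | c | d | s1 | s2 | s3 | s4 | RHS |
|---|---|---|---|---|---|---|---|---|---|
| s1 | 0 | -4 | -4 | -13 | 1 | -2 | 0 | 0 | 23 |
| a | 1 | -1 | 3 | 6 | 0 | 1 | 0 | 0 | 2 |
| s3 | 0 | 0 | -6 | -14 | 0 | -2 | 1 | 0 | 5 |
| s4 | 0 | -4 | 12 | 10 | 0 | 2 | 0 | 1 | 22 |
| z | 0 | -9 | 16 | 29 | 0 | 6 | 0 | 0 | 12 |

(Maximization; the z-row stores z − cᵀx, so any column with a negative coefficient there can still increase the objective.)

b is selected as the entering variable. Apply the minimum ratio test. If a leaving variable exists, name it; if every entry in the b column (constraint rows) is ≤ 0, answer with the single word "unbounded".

b-column entries: row 1: -4, row 2: -1, row 3: 0, row 4: -4. All ≤ 0, so b can increase without bound; the LP is unbounded in this direction.

unbounded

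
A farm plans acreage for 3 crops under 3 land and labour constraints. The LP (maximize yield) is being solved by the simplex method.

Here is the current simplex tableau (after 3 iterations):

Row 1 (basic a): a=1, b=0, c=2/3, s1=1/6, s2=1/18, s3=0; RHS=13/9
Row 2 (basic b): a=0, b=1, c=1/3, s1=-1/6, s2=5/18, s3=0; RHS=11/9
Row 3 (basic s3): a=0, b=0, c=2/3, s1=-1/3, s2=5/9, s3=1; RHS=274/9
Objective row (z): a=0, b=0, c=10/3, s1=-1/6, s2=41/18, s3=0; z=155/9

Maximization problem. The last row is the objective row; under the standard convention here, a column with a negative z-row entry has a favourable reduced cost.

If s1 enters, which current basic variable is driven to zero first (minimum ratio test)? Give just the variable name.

Ratios: row 1 (a): (13/9)/(1/6) = 26/3; row 2 (b): entry -1/6 ≤ 0, skip; row 3 (s3): entry -1/3 ≤ 0, skip.
Minimum ratio 26/3 is in the a row, so a leaves.

a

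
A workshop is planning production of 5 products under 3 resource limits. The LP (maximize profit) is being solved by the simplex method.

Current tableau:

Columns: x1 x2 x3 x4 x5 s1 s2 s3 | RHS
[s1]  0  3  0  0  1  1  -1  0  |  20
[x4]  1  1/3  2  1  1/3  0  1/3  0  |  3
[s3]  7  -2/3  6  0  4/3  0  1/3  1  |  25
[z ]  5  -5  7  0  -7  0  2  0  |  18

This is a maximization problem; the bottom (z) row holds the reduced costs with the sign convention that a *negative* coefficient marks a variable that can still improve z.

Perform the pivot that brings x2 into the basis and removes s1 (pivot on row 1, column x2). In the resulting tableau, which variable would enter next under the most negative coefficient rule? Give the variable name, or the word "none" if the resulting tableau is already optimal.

x5

Pivot element 3. New z-row = old z-row − (-5)·(row 1/3).
Updated z-row coefficients: x1: 5, x2: 0, x3: 7, x4: 0, x5: -16/3, s1: 5/3, s2: 1/3, s3: 0.
The most negative is -16/3 in column x5, so x5 would enter next.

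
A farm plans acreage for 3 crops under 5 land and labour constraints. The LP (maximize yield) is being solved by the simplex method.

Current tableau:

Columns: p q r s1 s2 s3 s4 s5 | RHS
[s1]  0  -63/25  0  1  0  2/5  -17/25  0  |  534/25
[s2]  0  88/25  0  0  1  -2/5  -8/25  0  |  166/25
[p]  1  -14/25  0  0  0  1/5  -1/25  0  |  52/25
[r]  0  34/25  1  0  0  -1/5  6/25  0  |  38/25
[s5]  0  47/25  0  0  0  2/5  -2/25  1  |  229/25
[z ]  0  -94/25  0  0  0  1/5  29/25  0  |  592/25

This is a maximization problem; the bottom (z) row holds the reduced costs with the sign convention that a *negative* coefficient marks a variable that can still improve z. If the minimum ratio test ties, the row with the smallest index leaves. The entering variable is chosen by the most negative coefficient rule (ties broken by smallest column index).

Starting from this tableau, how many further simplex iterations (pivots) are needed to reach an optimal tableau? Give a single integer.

pivot: q in, r out → z = 474/17
pivot: s3 in, s5 out → z = 726/23
No improving column remains; optimal.

2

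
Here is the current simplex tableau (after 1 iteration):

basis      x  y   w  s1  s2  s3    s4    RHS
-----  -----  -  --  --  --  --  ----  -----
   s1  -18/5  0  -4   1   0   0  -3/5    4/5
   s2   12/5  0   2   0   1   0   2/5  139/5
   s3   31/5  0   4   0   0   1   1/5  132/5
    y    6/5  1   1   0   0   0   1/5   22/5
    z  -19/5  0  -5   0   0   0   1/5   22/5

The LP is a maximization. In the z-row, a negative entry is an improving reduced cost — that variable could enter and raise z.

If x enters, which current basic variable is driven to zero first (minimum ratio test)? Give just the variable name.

Ratios: row 1 (s1): entry -18/5 ≤ 0, skip; row 2 (s2): (139/5)/(12/5) = 139/12; row 3 (s3): (132/5)/(31/5) = 132/31; row 4 (y): (22/5)/(6/5) = 11/3.
Minimum ratio 11/3 is in the y row, so y leaves.

y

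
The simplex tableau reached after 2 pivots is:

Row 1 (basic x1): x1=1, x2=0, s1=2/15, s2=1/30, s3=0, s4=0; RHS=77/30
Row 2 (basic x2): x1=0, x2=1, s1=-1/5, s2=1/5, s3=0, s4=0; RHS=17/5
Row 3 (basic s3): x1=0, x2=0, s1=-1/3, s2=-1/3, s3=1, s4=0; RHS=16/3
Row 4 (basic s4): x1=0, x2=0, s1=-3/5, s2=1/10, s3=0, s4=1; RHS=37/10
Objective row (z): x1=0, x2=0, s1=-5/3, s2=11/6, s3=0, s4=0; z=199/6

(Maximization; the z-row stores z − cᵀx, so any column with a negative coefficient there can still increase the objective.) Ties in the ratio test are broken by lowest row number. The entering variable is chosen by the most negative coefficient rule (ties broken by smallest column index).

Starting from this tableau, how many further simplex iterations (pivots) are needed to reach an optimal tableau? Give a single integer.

pivot: s1 in, x1 out → z = 261/4
No improving column remains; optimal.

1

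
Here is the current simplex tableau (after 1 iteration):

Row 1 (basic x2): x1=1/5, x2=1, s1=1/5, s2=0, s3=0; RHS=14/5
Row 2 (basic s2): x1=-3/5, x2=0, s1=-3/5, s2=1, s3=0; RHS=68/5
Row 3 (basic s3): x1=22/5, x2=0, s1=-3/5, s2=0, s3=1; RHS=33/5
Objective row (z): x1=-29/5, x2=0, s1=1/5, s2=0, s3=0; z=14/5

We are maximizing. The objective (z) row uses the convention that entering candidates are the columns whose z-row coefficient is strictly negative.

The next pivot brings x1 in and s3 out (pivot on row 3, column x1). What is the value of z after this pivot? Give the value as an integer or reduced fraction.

23/2

Minimum ratio for x1: (33/5)/(22/5) = 3/2.
z changes by −(z-row coeff of x1)·ratio = −(-29/5)·(3/2) = 87/10.
New z = 14/5 + (87/10) = 23/2.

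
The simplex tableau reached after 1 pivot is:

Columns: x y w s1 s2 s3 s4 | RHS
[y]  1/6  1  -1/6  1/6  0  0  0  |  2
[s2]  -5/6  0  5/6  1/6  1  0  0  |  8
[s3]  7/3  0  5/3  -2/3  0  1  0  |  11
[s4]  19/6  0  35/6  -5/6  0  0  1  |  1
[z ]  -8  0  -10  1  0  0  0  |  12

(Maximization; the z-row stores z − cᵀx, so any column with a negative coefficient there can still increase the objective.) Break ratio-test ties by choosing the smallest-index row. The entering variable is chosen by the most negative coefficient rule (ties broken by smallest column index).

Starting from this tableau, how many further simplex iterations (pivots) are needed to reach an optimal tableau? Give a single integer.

pivot: w in, s4 out → z = 96/7
pivot: x in, w out → z = 276/19
pivot: s1 in, y out → z = 99/4
No improving column remains; optimal.

3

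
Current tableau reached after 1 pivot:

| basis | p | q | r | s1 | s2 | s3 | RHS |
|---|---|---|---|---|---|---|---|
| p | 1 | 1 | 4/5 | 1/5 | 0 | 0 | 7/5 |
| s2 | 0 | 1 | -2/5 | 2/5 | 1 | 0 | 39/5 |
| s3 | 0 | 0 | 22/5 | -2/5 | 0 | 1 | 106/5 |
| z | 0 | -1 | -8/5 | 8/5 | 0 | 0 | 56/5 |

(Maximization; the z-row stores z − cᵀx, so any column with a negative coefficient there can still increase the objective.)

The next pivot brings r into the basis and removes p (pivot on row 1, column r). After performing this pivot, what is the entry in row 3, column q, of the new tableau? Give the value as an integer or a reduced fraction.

Pivot element is row 1, column r: 4/5.
Normalize row 1: new (row 1, q) = 1/(4/5) = 5/4.
row 3 ← row 3 − (22/5)·(new row 1): 0 − (22/5)·(5/4) = -11/2.

-11/2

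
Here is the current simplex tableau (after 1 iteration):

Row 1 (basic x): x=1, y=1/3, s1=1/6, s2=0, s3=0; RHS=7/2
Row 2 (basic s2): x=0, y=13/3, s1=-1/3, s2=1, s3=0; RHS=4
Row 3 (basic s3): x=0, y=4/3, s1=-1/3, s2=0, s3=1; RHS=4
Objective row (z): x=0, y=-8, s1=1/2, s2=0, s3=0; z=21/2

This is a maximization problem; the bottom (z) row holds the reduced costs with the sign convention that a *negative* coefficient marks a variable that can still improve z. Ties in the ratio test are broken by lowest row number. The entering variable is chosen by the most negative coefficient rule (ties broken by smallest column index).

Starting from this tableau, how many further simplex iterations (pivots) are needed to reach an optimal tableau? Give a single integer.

2

pivot: y in, s2 out → z = 465/26
pivot: s1 in, x out → z = 99/5
No improving column remains; optimal.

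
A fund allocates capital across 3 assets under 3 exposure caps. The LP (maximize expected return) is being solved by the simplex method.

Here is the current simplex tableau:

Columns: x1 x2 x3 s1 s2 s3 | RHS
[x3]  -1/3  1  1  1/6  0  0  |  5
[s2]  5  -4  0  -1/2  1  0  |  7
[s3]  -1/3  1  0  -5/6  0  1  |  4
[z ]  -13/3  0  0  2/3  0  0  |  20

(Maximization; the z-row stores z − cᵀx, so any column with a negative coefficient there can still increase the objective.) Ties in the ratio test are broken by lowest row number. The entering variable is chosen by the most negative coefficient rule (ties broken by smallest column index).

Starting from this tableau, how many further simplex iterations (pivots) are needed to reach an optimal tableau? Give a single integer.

3

pivot: x1 in, s2 out → z = 391/15
pivot: x2 in, s3 out → z = 519/11
pivot: s1 in, x3 out → z = 1123/22
No improving column remains; optimal.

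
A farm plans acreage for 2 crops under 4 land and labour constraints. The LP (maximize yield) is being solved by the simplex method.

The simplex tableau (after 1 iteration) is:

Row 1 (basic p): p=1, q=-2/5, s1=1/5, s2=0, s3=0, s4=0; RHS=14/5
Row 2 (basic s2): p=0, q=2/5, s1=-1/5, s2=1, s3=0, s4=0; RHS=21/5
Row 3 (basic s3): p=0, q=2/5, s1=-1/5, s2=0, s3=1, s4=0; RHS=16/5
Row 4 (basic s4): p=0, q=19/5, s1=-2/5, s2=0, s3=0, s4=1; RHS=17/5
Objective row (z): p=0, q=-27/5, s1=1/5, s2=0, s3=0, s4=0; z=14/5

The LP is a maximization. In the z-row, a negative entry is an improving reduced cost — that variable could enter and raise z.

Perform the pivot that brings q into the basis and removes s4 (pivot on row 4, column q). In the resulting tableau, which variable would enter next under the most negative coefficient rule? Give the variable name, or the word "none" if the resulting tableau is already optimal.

Pivot element 19/5. New z-row = old z-row − (-27/5)·(row 4/(19/5)).
Updated z-row coefficients: p: 0, q: 0, s1: -7/19, s2: 0, s3: 0, s4: 27/19.
The most negative is -7/19 in column s1, so s1 would enter next.

s1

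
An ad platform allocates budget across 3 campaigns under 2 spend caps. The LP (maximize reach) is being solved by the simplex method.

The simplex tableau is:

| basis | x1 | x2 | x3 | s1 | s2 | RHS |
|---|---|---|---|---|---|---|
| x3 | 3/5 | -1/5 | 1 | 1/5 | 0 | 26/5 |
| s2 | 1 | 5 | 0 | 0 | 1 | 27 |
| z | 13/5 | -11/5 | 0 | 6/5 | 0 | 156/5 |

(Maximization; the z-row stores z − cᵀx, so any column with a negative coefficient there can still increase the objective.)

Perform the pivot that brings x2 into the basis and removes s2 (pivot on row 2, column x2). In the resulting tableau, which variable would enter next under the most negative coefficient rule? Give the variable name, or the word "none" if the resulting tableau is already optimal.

none

Pivot element 5. New z-row = old z-row − (-11/5)·(row 2/5).
Updated z-row coefficients: x1: 76/25, x2: 0, x3: 0, s1: 6/5, s2: 11/25.
No coefficient is strictly negative; the tableau after this pivot is optimal.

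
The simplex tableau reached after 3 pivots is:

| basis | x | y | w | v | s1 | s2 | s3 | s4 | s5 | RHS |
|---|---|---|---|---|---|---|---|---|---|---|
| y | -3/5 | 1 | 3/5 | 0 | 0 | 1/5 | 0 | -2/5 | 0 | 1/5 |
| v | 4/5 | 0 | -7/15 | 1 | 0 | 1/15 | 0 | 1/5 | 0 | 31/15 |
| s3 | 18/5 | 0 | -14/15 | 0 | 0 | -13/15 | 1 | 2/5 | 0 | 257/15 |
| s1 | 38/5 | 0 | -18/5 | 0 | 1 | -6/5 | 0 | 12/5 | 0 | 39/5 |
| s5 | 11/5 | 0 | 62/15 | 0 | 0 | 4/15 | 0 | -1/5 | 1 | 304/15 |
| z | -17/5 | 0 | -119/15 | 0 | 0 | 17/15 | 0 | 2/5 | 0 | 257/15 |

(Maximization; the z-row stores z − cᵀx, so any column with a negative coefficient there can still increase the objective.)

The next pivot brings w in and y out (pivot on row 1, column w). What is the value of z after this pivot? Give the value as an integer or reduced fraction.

178/9

Minimum ratio for w: (1/5)/(3/5) = 1/3.
z changes by −(z-row coeff of w)·ratio = −(-119/15)·(1/3) = 119/45.
New z = 257/15 + (119/45) = 178/9.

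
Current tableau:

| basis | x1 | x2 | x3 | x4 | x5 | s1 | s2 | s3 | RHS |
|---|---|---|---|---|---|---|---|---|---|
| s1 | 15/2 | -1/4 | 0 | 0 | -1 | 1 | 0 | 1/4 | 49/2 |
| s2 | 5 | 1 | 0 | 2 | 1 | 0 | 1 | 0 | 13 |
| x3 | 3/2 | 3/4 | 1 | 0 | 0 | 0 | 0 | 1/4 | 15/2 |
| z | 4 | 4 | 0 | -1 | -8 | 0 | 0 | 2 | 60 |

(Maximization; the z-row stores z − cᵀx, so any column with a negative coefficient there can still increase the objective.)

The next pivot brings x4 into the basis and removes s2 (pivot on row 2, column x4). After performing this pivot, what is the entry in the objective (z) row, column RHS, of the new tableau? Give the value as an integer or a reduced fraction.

Pivot element is row 2, column x4: 2.
Normalize row 2: new (row 2, RHS) = 13/2 = 13/2.
z-row ← z-row − (-1)·(new row 2): 60 − (-1)·(13/2) = 133/2.

133/2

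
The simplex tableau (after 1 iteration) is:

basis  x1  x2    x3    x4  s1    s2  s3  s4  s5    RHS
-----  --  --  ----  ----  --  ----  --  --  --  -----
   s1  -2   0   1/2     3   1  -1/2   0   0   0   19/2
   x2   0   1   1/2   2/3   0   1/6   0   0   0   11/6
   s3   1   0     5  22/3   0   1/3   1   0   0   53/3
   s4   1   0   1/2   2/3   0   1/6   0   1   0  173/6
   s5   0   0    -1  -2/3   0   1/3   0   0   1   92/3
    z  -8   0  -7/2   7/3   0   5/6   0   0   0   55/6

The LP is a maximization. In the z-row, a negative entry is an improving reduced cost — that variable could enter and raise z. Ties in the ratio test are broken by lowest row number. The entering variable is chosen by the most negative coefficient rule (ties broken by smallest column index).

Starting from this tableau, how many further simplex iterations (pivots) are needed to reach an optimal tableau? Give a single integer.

1

pivot: x1 in, s3 out → z = 301/2
No improving column remains; optimal.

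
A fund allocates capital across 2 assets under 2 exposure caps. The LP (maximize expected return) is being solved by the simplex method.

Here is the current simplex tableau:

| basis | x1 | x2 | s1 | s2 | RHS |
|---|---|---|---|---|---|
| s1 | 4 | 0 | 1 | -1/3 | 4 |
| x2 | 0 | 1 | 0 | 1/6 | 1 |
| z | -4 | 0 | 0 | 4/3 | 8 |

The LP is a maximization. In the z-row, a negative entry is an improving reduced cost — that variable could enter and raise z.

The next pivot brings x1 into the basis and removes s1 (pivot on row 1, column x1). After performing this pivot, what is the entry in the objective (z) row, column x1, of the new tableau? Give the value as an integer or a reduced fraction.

Pivot element is row 1, column x1: 4.
Normalize row 1: new (row 1, x1) = 4/4 = 1.
z-row ← z-row − (-4)·(new row 1): -4 − (-4)·1 = 0.

0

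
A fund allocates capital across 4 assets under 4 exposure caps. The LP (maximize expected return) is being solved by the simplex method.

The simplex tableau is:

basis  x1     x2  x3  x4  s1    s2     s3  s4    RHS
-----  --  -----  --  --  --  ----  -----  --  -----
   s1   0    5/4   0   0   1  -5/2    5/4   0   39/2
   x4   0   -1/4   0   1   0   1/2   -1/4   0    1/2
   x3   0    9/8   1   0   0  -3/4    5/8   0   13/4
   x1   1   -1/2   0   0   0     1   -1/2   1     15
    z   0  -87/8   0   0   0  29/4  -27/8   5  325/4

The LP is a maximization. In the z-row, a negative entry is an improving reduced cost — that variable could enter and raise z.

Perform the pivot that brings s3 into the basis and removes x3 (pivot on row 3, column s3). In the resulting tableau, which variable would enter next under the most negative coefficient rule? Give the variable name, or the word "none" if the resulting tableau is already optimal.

x2

Pivot element 5/8. New z-row = old z-row − (-27/8)·(row 3/(5/8)).
Updated z-row coefficients: x1: 0, x2: -24/5, x3: 27/5, x4: 0, s1: 0, s2: 16/5, s3: 0, s4: 5.
The most negative is -24/5 in column x2, so x2 would enter next.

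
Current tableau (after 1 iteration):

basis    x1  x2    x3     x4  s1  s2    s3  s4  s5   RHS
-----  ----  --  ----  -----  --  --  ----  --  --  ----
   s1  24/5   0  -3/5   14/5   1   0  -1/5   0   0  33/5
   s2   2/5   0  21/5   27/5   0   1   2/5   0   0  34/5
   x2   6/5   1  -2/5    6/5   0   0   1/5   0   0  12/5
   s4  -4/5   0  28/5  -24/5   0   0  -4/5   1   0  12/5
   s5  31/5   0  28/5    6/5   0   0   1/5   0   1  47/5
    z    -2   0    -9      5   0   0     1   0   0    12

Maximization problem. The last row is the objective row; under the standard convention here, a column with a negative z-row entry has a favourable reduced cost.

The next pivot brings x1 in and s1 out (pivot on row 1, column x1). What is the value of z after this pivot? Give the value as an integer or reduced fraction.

Minimum ratio for x1: (33/5)/(24/5) = 11/8.
z changes by −(z-row coeff of x1)·ratio = −(-2)·(11/8) = 11/4.
New z = 12 + (11/4) = 59/4.

59/4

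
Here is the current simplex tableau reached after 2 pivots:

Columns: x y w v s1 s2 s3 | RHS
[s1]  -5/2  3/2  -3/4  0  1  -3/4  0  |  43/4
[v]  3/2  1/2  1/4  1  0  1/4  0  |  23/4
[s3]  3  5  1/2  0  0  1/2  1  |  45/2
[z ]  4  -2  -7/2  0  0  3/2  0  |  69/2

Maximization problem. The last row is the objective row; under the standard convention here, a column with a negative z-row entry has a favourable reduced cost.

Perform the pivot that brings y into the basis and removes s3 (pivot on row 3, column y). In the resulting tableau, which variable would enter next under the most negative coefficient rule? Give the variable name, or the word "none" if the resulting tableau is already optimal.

Pivot element 5. New z-row = old z-row − (-2)·(row 3/5).
Updated z-row coefficients: x: 26/5, y: 0, w: -33/10, v: 0, s1: 0, s2: 17/10, s3: 2/5.
The most negative is -33/10 in column w, so w would enter next.

w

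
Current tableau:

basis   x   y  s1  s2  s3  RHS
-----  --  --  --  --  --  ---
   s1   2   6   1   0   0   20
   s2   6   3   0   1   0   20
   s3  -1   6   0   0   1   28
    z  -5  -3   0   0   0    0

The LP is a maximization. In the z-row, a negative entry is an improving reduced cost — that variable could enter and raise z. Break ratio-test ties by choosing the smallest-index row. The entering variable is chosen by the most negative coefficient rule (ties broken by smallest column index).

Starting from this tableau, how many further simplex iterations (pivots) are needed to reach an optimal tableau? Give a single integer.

2

pivot: x in, s2 out → z = 50/3
pivot: y in, s1 out → z = 18
No improving column remains; optimal.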